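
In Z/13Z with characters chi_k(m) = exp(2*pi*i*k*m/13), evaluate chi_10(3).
chi_10(3) = zeta_13^30 = exp(8*I*pi/13)

Why: chi_10(3) = zeta_13^(10*3) = zeta_13^30. Since zeta_13^13 = 1, this equals zeta_13^4 = exp(2*pi*i*4/13) = exp(8*I*pi/13).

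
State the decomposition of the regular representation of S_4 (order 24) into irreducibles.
Each irreducible V_i of dimension d_i appears with multiplicity d_i, i.e. rho_reg = (direct sum over all irreducibles V_i) d_i V_i. The irreducible dimensions for S_4 are 1, 1, 2, 3, 3: 2 irreducibles of dimension 1, each with multiplicity 1; 1 irreducible of dimension 2, with multiplicity 2; 2 irreducibles of dimension 3, each with multiplicity 3. Total dimension 2*1*1 + 1*2*2 + 2*3*3 = 24 = |G|.

Justification: General theorem: in the regular representation of a finite group G, each irreducible appears with multiplicity equal to its dimension. Check: dim(rho_reg) = sum d_i^2 = 1 + 1 + 4 + 9 + 9 = 24 = |G|.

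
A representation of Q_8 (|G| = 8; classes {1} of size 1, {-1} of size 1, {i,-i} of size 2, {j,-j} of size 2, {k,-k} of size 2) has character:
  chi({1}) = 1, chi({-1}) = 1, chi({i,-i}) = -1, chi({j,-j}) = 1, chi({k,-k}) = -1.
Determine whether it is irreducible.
Irreducible: <chi, chi> = 1.

Details: <chi, chi> = (1/|G|) sum_C |C| * |chi(C)|^2 = (1/8)[1*|1|^2 + 1*|1|^2 + 2*|-1|^2 + 2*|1|^2 + 2*|-1|^2]
  = (1/8)[(1) + (1) + (2) + (2) + (2)] = 8/8 = 1.
A character is irreducible iff <chi, chi> = 1, so this representation is irreducible.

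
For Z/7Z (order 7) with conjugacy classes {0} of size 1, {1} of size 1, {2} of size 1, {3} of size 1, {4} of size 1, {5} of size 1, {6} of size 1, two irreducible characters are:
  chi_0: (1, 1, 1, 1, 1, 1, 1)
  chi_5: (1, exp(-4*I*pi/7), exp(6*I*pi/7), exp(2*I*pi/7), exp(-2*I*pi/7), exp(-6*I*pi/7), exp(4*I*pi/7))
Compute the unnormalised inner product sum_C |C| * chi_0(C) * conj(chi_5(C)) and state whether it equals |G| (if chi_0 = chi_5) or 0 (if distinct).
Sum = 0; so <chi_0, chi_5> = 0 (distinct irreducibles are orthogonal).

Compute term by term over conjugacy classes (|C| * chi_0(C) * conj(chi_5(C))):
  1*(1)*conj(1) + 1*(1)*conj(exp(-4*I*pi/7)) + 1*(1)*conj(exp(6*I*pi/7)) + 1*(1)*conj(exp(2*I*pi/7)) + 1*(1)*conj(exp(-2*I*pi/7)) + 1*(1)*conj(exp(-6*I*pi/7)) + 1*(1)*conj(exp(4*I*pi/7))
  = (1) + (exp(4*I*pi/7)) + (exp(-6*I*pi/7)) + (exp(-2*I*pi/7)) + (exp(2*I*pi/7)) + (exp(6*I*pi/7)) + (exp(-4*I*pi/7))
  = 0.
(Exp terms are combined using exp(i*s)*conj(exp(i*t)) = exp(i*(s-t)), and sums of them are collapsed using the identity that for every m > 1 the m distinct m-th roots of unity sum to 0, e.g. 1 + exp(2*I*pi/3) + exp(-2*I*pi/3) = 0.)
Dividing by |G| = 7 gives 0/7 = 0, matching the row-orthogonality relation <chi_0, chi_5> = [chi_0 = chi_5].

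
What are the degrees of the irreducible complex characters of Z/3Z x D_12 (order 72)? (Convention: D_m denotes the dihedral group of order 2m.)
Dimensions: 1, 1, 1, 1, 1, 1, 1, 1, 1, 1, 1, 1, 2, 2, 2, 2, 2, 2, 2, 2, 2, 2, 2, 2, 2, 2, 2

Why: There are 27 irreducibles (= number of conjugacy classes). Their dimensions d_i satisfy sum d_i^2 = |G| = 72: 1 + 1 + 1 + 1 + 1 + 1 + 1 + 1 + 1 + 1 + 1 + 1 + 4 + 4 + 4 + 4 + 4 + 4 + 4 + 4 + 4 + 4 + 4 + 4 + 4 + 4 + 4 = 72. (For the product with Z/3Z: each of the 3 1-dim characters of Z/3Z tensors with each irrep of D_12, giving 3 copies of each D_12-dimension.)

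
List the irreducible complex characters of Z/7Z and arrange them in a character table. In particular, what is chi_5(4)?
Character table of Z/7Z (irreps indexed chi_0,...,chi_6 with chi_k(m) = zeta_7^(k*m), zeta_7 = exp(2*pi*i/7)):
  irrep \ class  {0} (size 1)  {1} (size 1)    {2} (size 1)    {3} (size 1)    {4} (size 1)    {5} (size 1)    {6} (size 1)  
  chi_0          1             1               1               1               1               1               1             
  chi_1          1             exp(2*I*pi/7)   exp(4*I*pi/7)   exp(6*I*pi/7)   exp(-6*I*pi/7)  exp(-4*I*pi/7)  exp(-2*I*pi/7)
  chi_2          1             exp(4*I*pi/7)   exp(-6*I*pi/7)  exp(-2*I*pi/7)  exp(2*I*pi/7)   exp(6*I*pi/7)   exp(-4*I*pi/7)
  chi_3          1             exp(6*I*pi/7)   exp(-2*I*pi/7)  exp(4*I*pi/7)   exp(-4*I*pi/7)  exp(2*I*pi/7)   exp(-6*I*pi/7)
  chi_4          1             exp(-6*I*pi/7)  exp(2*I*pi/7)   exp(-4*I*pi/7)  exp(4*I*pi/7)   exp(-2*I*pi/7)  exp(6*I*pi/7) 
  chi_5          1             exp(-4*I*pi/7)  exp(6*I*pi/7)   exp(2*I*pi/7)   exp(-2*I*pi/7)  exp(-6*I*pi/7)  exp(4*I*pi/7) 
  chi_6          1             exp(-2*I*pi/7)  exp(-4*I*pi/7)  exp(-6*I*pi/7)  exp(6*I*pi/7)   exp(4*I*pi/7)   exp(2*I*pi/7) 

Spot check: chi_5(4) = zeta_7^(5*4) = zeta_7^20 = exp(-2*I*pi/7).

Solution. Z/7Z is abelian, so all 7 irreducible complex representations are 1-dimensional. They are given by chi_k(m) = zeta_7^(k*m) for k = 0,...,6. Row orthogonality: sum_m chi_k(m) conj(chi_l(m)) = 7 * [k = l].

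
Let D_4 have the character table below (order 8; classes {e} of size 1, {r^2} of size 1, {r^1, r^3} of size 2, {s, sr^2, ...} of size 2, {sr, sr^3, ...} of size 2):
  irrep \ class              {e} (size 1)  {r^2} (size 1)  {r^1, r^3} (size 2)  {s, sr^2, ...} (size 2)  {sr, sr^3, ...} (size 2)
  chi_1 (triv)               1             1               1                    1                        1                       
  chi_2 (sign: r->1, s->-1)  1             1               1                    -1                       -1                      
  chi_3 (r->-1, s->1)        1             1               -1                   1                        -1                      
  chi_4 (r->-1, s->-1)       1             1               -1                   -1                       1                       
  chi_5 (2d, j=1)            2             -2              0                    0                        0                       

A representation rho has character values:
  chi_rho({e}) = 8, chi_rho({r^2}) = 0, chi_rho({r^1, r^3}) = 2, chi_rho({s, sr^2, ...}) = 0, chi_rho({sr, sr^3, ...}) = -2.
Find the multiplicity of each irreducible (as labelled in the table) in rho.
Multiplicities: chi_1: 1, chi_2: 2, chi_3: 1, chi_4: 0, chi_5: 2.

Details: Use <chi_rho, chi> = (1/|G|) sum_C |C| * chi_rho(C) * conj(chi(C)) with |G| = 8 for each irreducible chi in the table:
  <chi_rho, chi_1> = (1/8)[1*(8)*conj(1) + 1*(0)*conj(1) + 2*(2)*conj(1) + 2*(0)*conj(1) + 2*(-2)*conj(1)]
      = (1/8)[(8) + (0) + (4) + (0) + (-4)] = 8/8 = 1
  <chi_rho, chi_2> = (1/8)[1*(8)*conj(1) + 1*(0)*conj(1) + 2*(2)*conj(1) + 2*(0)*conj(-1) + 2*(-2)*conj(-1)]
      = (1/8)[(8) + (0) + (4) + (0) + (4)] = 16/8 = 2
  <chi_rho, chi_3> = (1/8)[1*(8)*conj(1) + 1*(0)*conj(1) + 2*(2)*conj(-1) + 2*(0)*conj(1) + 2*(-2)*conj(-1)]
      = (1/8)[(8) + (0) + (-4) + (0) + (4)] = 8/8 = 1
  <chi_rho, chi_4> = (1/8)[1*(8)*conj(1) + 1*(0)*conj(1) + 2*(2)*conj(-1) + 2*(0)*conj(-1) + 2*(-2)*conj(1)]
      = (1/8)[(8) + (0) + (-4) + (0) + (-4)] = 0/8 = 0
  <chi_rho, chi_5> = (1/8)[1*(8)*conj(2) + 1*(0)*conj(-2) + 2*(2)*conj(0) + 2*(0)*conj(0) + 2*(-2)*conj(0)]
      = (1/8)[(16) + (0) + (0) + (0) + (0)] = 16/8 = 2
Dimension check: dim(rho) = sum (mult * dim) = 1*1 + 2*1 + 1*1 + 0*1 + 2*2 = 8 = chi_rho(e) = 8.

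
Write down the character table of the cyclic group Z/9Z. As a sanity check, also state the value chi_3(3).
Character table of Z/9Z (irreps indexed chi_0,...,chi_8 with chi_k(m) = zeta_9^(k*m), zeta_9 = exp(2*pi*i/9)):
  irrep \ class  {0} (size 1)  {1} (size 1)    {2} (size 1)    {3} (size 1)    {4} (size 1)    {5} (size 1)    {6} (size 1)    {7} (size 1)    {8} (size 1)  
  chi_0          1             1               1               1               1               1               1               1               1             
  chi_1          1             exp(2*I*pi/9)   exp(4*I*pi/9)   exp(2*I*pi/3)   exp(8*I*pi/9)   exp(-8*I*pi/9)  exp(-2*I*pi/3)  exp(-4*I*pi/9)  exp(-2*I*pi/9)
  chi_2          1             exp(4*I*pi/9)   exp(8*I*pi/9)   exp(-2*I*pi/3)  exp(-2*I*pi/9)  exp(2*I*pi/9)   exp(2*I*pi/3)   exp(-8*I*pi/9)  exp(-4*I*pi/9)
  chi_3          1             exp(2*I*pi/3)   exp(-2*I*pi/3)  1               exp(2*I*pi/3)   exp(-2*I*pi/3)  1               exp(2*I*pi/3)   exp(-2*I*pi/3)
  chi_4          1             exp(8*I*pi/9)   exp(-2*I*pi/9)  exp(2*I*pi/3)   exp(-4*I*pi/9)  exp(4*I*pi/9)   exp(-2*I*pi/3)  exp(2*I*pi/9)   exp(-8*I*pi/9)
  chi_5          1             exp(-8*I*pi/9)  exp(2*I*pi/9)   exp(-2*I*pi/3)  exp(4*I*pi/9)   exp(-4*I*pi/9)  exp(2*I*pi/3)   exp(-2*I*pi/9)  exp(8*I*pi/9) 
  chi_6          1             exp(-2*I*pi/3)  exp(2*I*pi/3)   1               exp(-2*I*pi/3)  exp(2*I*pi/3)   1               exp(-2*I*pi/3)  exp(2*I*pi/3) 
  chi_7          1             exp(-4*I*pi/9)  exp(-8*I*pi/9)  exp(2*I*pi/3)   exp(2*I*pi/9)   exp(-2*I*pi/9)  exp(-2*I*pi/3)  exp(8*I*pi/9)   exp(4*I*pi/9) 
  chi_8          1             exp(-2*I*pi/9)  exp(-4*I*pi/9)  exp(-2*I*pi/3)  exp(-8*I*pi/9)  exp(8*I*pi/9)   exp(2*I*pi/3)   exp(4*I*pi/9)   exp(2*I*pi/9) 

Spot check: chi_3(3) = zeta_9^(3*3) = zeta_9^9 = 1.

Argument: Z/9Z is abelian, so all 9 irreducible complex representations are 1-dimensional. They are given by chi_k(m) = zeta_9^(k*m) for k = 0,...,8. Row orthogonality: sum_m chi_k(m) conj(chi_l(m)) = 9 * [k = l].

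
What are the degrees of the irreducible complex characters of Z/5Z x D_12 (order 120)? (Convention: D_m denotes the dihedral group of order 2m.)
Dimensions: 1, 1, 1, 1, 1, 1, 1, 1, 1, 1, 1, 1, 1, 1, 1, 1, 1, 1, 1, 1, 2, 2, 2, 2, 2, 2, 2, 2, 2, 2, 2, 2, 2, 2, 2, 2, 2, 2, 2, 2, 2, 2, 2, 2, 2

Why: There are 45 irreducibles (= number of conjugacy classes). Their dimensions d_i satisfy sum d_i^2 = |G| = 120: 1 + 1 + 1 + 1 + 1 + 1 + 1 + 1 + 1 + 1 + 1 + 1 + 1 + 1 + 1 + 1 + 1 + 1 + 1 + 1 + 4 + 4 + 4 + 4 + 4 + 4 + 4 + 4 + 4 + 4 + 4 + 4 + 4 + 4 + 4 + 4 + 4 + 4 + 4 + 4 + 4 + 4 + 4 + 4 + 4 = 120. (For the product with Z/5Z: each of the 5 1-dim characters of Z/5Z tensors with each irrep of D_12, giving 5 copies of each D_12-dimension.)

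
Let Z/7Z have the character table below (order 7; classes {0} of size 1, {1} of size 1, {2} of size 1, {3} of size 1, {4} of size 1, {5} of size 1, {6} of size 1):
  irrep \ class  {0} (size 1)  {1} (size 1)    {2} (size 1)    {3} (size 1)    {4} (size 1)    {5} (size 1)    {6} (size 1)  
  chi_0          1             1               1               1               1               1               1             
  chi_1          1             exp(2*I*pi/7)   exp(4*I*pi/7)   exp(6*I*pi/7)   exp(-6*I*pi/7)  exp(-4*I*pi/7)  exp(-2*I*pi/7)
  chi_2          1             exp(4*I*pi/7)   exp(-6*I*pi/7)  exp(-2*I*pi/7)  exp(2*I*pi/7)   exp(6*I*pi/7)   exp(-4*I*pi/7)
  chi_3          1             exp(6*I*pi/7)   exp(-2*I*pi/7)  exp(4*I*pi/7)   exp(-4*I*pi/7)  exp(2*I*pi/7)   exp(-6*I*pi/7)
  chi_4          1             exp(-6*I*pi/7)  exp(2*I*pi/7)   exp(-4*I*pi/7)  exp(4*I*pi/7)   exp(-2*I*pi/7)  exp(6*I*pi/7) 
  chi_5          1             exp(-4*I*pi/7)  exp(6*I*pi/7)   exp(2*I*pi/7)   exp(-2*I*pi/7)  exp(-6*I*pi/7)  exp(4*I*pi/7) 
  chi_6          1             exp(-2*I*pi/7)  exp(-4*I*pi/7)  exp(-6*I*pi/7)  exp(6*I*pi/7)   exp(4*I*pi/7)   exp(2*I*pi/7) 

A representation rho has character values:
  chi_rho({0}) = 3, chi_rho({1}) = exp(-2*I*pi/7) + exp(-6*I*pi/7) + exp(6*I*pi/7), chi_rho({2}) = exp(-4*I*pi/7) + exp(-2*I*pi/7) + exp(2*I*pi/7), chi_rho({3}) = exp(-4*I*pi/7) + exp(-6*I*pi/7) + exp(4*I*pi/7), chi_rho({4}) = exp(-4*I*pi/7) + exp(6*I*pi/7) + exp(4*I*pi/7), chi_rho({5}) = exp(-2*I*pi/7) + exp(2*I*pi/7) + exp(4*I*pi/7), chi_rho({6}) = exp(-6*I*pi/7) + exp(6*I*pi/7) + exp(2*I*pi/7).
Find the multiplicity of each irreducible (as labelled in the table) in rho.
Multiplicities: chi_0: 0, chi_1: 0, chi_2: 0, chi_3: 1, chi_4: 1, chi_5: 0, chi_6: 1.

Solution. Use <chi_rho, chi> = (1/|G|) sum_C |C| * chi_rho(C) * conj(chi(C)) with |G| = 7 for each irreducible chi in the table:
  <chi_rho, chi_0> = (1/7)[1*(3)*conj(1) + 1*(exp(-2*I*pi/7) + exp(-6*I*pi/7) + exp(6*I*pi/7))*conj(1) + 1*(exp(-4*I*pi/7) + exp(-2*I*pi/7) + exp(2*I*pi/7))*conj(1) + 1*(exp(-4*I*pi/7) + exp(-6*I*pi/7) + exp(4*I*pi/7))*conj(1) + 1*(exp(-4*I*pi/7) + exp(6*I*pi/7) + exp(4*I*pi/7))*conj(1) + 1*(exp(-2*I*pi/7) + exp(2*I*pi/7) + exp(4*I*pi/7))*conj(1) + 1*(exp(-6*I*pi/7) + exp(6*I*pi/7) + exp(2*I*pi/7))*conj(1)]
      = (1/7)[(3) + (exp(-2*I*pi/7) + exp(-6*I*pi/7) + exp(6*I*pi/7)) + (exp(-4*I*pi/7) + exp(-2*I*pi/7) + exp(2*I*pi/7)) + (exp(-4*I*pi/7) + exp(-6*I*pi/7) + exp(4*I*pi/7)) + (exp(-4*I*pi/7) + exp(6*I*pi/7) + exp(4*I*pi/7)) + (exp(-2*I*pi/7) + exp(2*I*pi/7) + exp(4*I*pi/7)) + (exp(-6*I*pi/7) + exp(6*I*pi/7) + exp(2*I*pi/7))] = 0/7 = 0
  <chi_rho, chi_1> = (1/7)[1*(3)*conj(1) + 1*(exp(-2*I*pi/7) + exp(-6*I*pi/7) + exp(6*I*pi/7))*conj(exp(2*I*pi/7)) + 1*(exp(-4*I*pi/7) + exp(-2*I*pi/7) + exp(2*I*pi/7))*conj(exp(4*I*pi/7)) + 1*(exp(-4*I*pi/7) + exp(-6*I*pi/7) + exp(4*I*pi/7))*conj(exp(6*I*pi/7)) + 1*(exp(-4*I*pi/7) + exp(6*I*pi/7) + exp(4*I*pi/7))*conj(exp(-6*I*pi/7)) + 1*(exp(-2*I*pi/7) + exp(2*I*pi/7) + exp(4*I*pi/7))*conj(exp(-4*I*pi/7)) + 1*(exp(-6*I*pi/7) + exp(6*I*pi/7) + exp(2*I*pi/7))*conj(exp(-2*I*pi/7))]
      = (1/7)[(3) + (exp(-4*I*pi/7) + exp(6*I*pi/7) + exp(4*I*pi/7)) + (exp(-2*I*pi/7) + exp(-6*I*pi/7) + exp(6*I*pi/7)) + (exp(-2*I*pi/7) + exp(2*I*pi/7) + exp(4*I*pi/7)) + (exp(-4*I*pi/7) + exp(-2*I*pi/7) + exp(2*I*pi/7)) + (exp(-6*I*pi/7) + exp(6*I*pi/7) + exp(2*I*pi/7)) + (exp(-4*I*pi/7) + exp(-6*I*pi/7) + exp(4*I*pi/7))] = 0/7 = 0
  <chi_rho, chi_2> = (1/7)[1*(3)*conj(1) + 1*(exp(-2*I*pi/7) + exp(-6*I*pi/7) + exp(6*I*pi/7))*conj(exp(4*I*pi/7)) + 1*(exp(-4*I*pi/7) + exp(-2*I*pi/7) + exp(2*I*pi/7))*conj(exp(-6*I*pi/7)) + 1*(exp(-4*I*pi/7) + exp(-6*I*pi/7) + exp(4*I*pi/7))*conj(exp(-2*I*pi/7)) + 1*(exp(-4*I*pi/7) + exp(6*I*pi/7) + exp(4*I*pi/7))*conj(exp(2*I*pi/7)) + 1*(exp(-2*I*pi/7) + exp(2*I*pi/7) + exp(4*I*pi/7))*conj(exp(6*I*pi/7)) + 1*(exp(-6*I*pi/7) + exp(6*I*pi/7) + exp(2*I*pi/7))*conj(exp(-4*I*pi/7))]
      = (1/7)[(3) + (exp(-6*I*pi/7) + exp(2*I*pi/7) + exp(4*I*pi/7)) + (exp(-6*I*pi/7) + exp(2*I*pi/7) + exp(4*I*pi/7)) + (exp(-4*I*pi/7) + exp(-2*I*pi/7) + exp(6*I*pi/7)) + (exp(-6*I*pi/7) + exp(2*I*pi/7) + exp(4*I*pi/7)) + (exp(-4*I*pi/7) + exp(-2*I*pi/7) + exp(6*I*pi/7)) + (exp(-4*I*pi/7) + exp(-2*I*pi/7) + exp(6*I*pi/7))] = 0/7 = 0
  <chi_rho, chi_3> = (1/7)[1*(3)*conj(1) + 1*(exp(-2*I*pi/7) + exp(-6*I*pi/7) + exp(6*I*pi/7))*conj(exp(6*I*pi/7)) + 1*(exp(-4*I*pi/7) + exp(-2*I*pi/7) + exp(2*I*pi/7))*conj(exp(-2*I*pi/7)) + 1*(exp(-4*I*pi/7) + exp(-6*I*pi/7) + exp(4*I*pi/7))*conj(exp(4*I*pi/7)) + 1*(exp(-4*I*pi/7) + exp(6*I*pi/7) + exp(4*I*pi/7))*conj(exp(-4*I*pi/7)) + 1*(exp(-2*I*pi/7) + exp(2*I*pi/7) + exp(4*I*pi/7))*conj(exp(2*I*pi/7)) + 1*(exp(-6*I*pi/7) + exp(6*I*pi/7) + exp(2*I*pi/7))*conj(exp(-6*I*pi/7))]
      = (1/7)[(3) + (1 + exp(6*I*pi/7) + exp(2*I*pi/7)) + (1 + exp(-2*I*pi/7) + exp(4*I*pi/7)) + (1 + exp(6*I*pi/7) + exp(4*I*pi/7)) + (1 + exp(-4*I*pi/7) + exp(-6*I*pi/7)) + (1 + exp(-4*I*pi/7) + exp(2*I*pi/7)) + (1 + exp(-2*I*pi/7) + exp(-6*I*pi/7))] = 7/7 = 1
  <chi_rho, chi_4> = (1/7)[1*(3)*conj(1) + 1*(exp(-2*I*pi/7) + exp(-6*I*pi/7) + exp(6*I*pi/7))*conj(exp(-6*I*pi/7)) + 1*(exp(-4*I*pi/7) + exp(-2*I*pi/7) + exp(2*I*pi/7))*conj(exp(2*I*pi/7)) + 1*(exp(-4*I*pi/7) + exp(-6*I*pi/7) + exp(4*I*pi/7))*conj(exp(-4*I*pi/7)) + 1*(exp(-4*I*pi/7) + exp(6*I*pi/7) + exp(4*I*pi/7))*conj(exp(4*I*pi/7)) + 1*(exp(-2*I*pi/7) + exp(2*I*pi/7) + exp(4*I*pi/7))*conj(exp(-2*I*pi/7)) + 1*(exp(-6*I*pi/7) + exp(6*I*pi/7) + exp(2*I*pi/7))*conj(exp(6*I*pi/7))]
      = (1/7)[(3) + (1 + exp(-2*I*pi/7) + exp(4*I*pi/7)) + (1 + exp(-4*I*pi/7) + exp(-6*I*pi/7)) + (1 + exp(-2*I*pi/7) + exp(-6*I*pi/7)) + (1 + exp(6*I*pi/7) + exp(2*I*pi/7)) + (1 + exp(6*I*pi/7) + exp(4*I*pi/7)) + (1 + exp(-4*I*pi/7) + exp(2*I*pi/7))] = 7/7 = 1
  <chi_rho, chi_5> = (1/7)[1*(3)*conj(1) + 1*(exp(-2*I*pi/7) + exp(-6*I*pi/7) + exp(6*I*pi/7))*conj(exp(-4*I*pi/7)) + 1*(exp(-4*I*pi/7) + exp(-2*I*pi/7) + exp(2*I*pi/7))*conj(exp(6*I*pi/7)) + 1*(exp(-4*I*pi/7) + exp(-6*I*pi/7) + exp(4*I*pi/7))*conj(exp(2*I*pi/7)) + 1*(exp(-4*I*pi/7) + exp(6*I*pi/7) + exp(4*I*pi/7))*conj(exp(-2*I*pi/7)) + 1*(exp(-2*I*pi/7) + exp(2*I*pi/7) + exp(4*I*pi/7))*conj(exp(-6*I*pi/7)) + 1*(exp(-6*I*pi/7) + exp(6*I*pi/7) + exp(2*I*pi/7))*conj(exp(4*I*pi/7))]
      = (1/7)[(3) + (exp(-4*I*pi/7) + exp(-2*I*pi/7) + exp(2*I*pi/7)) + (exp(-4*I*pi/7) + exp(6*I*pi/7) + exp(4*I*pi/7)) + (exp(-6*I*pi/7) + exp(6*I*pi/7) + exp(2*I*pi/7)) + (exp(-2*I*pi/7) + exp(-6*I*pi/7) + exp(6*I*pi/7)) + (exp(-4*I*pi/7) + exp(-6*I*pi/7) + exp(4*I*pi/7)) + (exp(-2*I*pi/7) + exp(2*I*pi/7) + exp(4*I*pi/7))] = 0/7 = 0
  <chi_rho, chi_6> = (1/7)[1*(3)*conj(1) + 1*(exp(-2*I*pi/7) + exp(-6*I*pi/7) + exp(6*I*pi/7))*conj(exp(-2*I*pi/7)) + 1*(exp(-4*I*pi/7) + exp(-2*I*pi/7) + exp(2*I*pi/7))*conj(exp(-4*I*pi/7)) + 1*(exp(-4*I*pi/7) + exp(-6*I*pi/7) + exp(4*I*pi/7))*conj(exp(-6*I*pi/7)) + 1*(exp(-4*I*pi/7) + exp(6*I*pi/7) + exp(4*I*pi/7))*conj(exp(6*I*pi/7)) + 1*(exp(-2*I*pi/7) + exp(2*I*pi/7) + exp(4*I*pi/7))*conj(exp(4*I*pi/7)) + 1*(exp(-6*I*pi/7) + exp(6*I*pi/7) + exp(2*I*pi/7))*conj(exp(2*I*pi/7))]
      = (1/7)[(3) + (1 + exp(-4*I*pi/7) + exp(-6*I*pi/7)) + (1 + exp(6*I*pi/7) + exp(2*I*pi/7)) + (1 + exp(-4*I*pi/7) + exp(2*I*pi/7)) + (1 + exp(-2*I*pi/7) + exp(4*I*pi/7)) + (1 + exp(-2*I*pi/7) + exp(-6*I*pi/7)) + (1 + exp(6*I*pi/7) + exp(4*I*pi/7))] = 7/7 = 1
(Exp terms are combined using exp(i*s)*conj(exp(i*t)) = exp(i*(s-t)), and sums of them are collapsed using the identity that for every m > 1 the m distinct m-th roots of unity sum to 0, e.g. 1 + exp(2*I*pi/3) + exp(-2*I*pi/3) = 0.)
Dimension check: dim(rho) = sum (mult * dim) = 0*1 + 0*1 + 0*1 + 1*1 + 1*1 + 0*1 + 1*1 = 3 = chi_rho(e) = 3.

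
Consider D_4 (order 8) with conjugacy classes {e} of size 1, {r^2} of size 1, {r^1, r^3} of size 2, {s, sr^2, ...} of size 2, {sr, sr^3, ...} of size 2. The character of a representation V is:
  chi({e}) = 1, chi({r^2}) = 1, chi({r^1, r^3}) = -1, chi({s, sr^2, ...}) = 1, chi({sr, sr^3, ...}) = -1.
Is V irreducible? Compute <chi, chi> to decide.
Irreducible: <chi, chi> = 1.

Working: <chi, chi> = (1/|G|) sum_C |C| * |chi(C)|^2 = (1/8)[1*|1|^2 + 1*|1|^2 + 2*|-1|^2 + 2*|1|^2 + 2*|-1|^2]
  = (1/8)[(1) + (1) + (2) + (2) + (2)] = 8/8 = 1.
A character is irreducible iff <chi, chi> = 1, so this representation is irreducible.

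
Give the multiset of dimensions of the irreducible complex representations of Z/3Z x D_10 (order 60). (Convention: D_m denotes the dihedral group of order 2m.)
Dimensions: 1, 1, 1, 1, 1, 1, 1, 1, 1, 1, 1, 1, 2, 2, 2, 2, 2, 2, 2, 2, 2, 2, 2, 2

There are 24 irreducibles (= number of conjugacy classes). Their dimensions d_i satisfy sum d_i^2 = |G| = 60: 1 + 1 + 1 + 1 + 1 + 1 + 1 + 1 + 1 + 1 + 1 + 1 + 4 + 4 + 4 + 4 + 4 + 4 + 4 + 4 + 4 + 4 + 4 + 4 = 60. (For the product with Z/3Z: each of the 3 1-dim characters of Z/3Z tensors with each irrep of D_10, giving 3 copies of each D_10-dimension.)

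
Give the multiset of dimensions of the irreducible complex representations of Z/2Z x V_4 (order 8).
Dimensions: 1, 1, 1, 1, 1, 1, 1, 1

Argument: There are 8 irreducibles (= number of conjugacy classes). Their dimensions d_i satisfy sum d_i^2 = |G| = 8: 1 + 1 + 1 + 1 + 1 + 1 + 1 + 1 = 8. (For the product with Z/2Z: each of the 2 1-dim characters of Z/2Z tensors with each irrep of V_4, giving 2 copies of each V_4-dimension.)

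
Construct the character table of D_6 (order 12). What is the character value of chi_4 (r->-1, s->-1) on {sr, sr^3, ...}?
Conjugacy classes: {e} of size 1, {r^3} of size 1, {r^1, r^5} of size 2, {r^2, r^4} of size 2, {s, sr^2, ...} of size 3, {sr, sr^3, ...} of size 3.
Character table:
  irrep \ class              {e} (size 1)  {r^3} (size 1)  {r^1, r^5} (size 2)  {r^2, r^4} (size 2)  {s, sr^2, ...} (size 3)  {sr, sr^3, ...} (size 3)
  chi_1 (triv)               1             1               1                    1                    1                        1                       
  chi_2 (sign: r->1, s->-1)  1             1               1                    1                    -1                       -1                      
  chi_3 (r->-1, s->1)        1             -1              -1                   1                    1                        -1                      
  chi_4 (r->-1, s->-1)       1             -1              -1                   1                    -1                       1                       
  chi_5 (2d, j=1)            2             -2              1                    -1                   0                        0                       
  chi_6 (2d, j=2)            2             2               -1                   -1                   0                        0                       

Spot check: chi_4 (r->-1, s->-1) on {sr, sr^3, ...} = 1.

D_6 has order 2*6 = 12 with 6 conjugacy classes, hence 6 irreducibles. Sum of squared dims 1 + 1 + 1 + 1 + 4 + 4 = 12 = |G|. Linear characters come from the abelianisation; the 2-dimensional irreps have character r^k -> 2*cos(2*pi*j*k/6), reflections -> 0.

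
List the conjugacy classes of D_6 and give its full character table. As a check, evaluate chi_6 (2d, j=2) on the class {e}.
Conjugacy classes: {e} of size 1, {r^3} of size 1, {r^1, r^5} of size 2, {r^2, r^4} of size 2, {s, sr^2, ...} of size 3, {sr, sr^3, ...} of size 3.
Character table:
  irrep \ class              {e} (size 1)  {r^3} (size 1)  {r^1, r^5} (size 2)  {r^2, r^4} (size 2)  {s, sr^2, ...} (size 3)  {sr, sr^3, ...} (size 3)
  chi_1 (triv)               1             1               1                    1                    1                        1                       
  chi_2 (sign: r->1, s->-1)  1             1               1                    1                    -1                       -1                      
  chi_3 (r->-1, s->1)        1             -1              -1                   1                    1                        -1                      
  chi_4 (r->-1, s->-1)       1             -1              -1                   1                    -1                       1                       
  chi_5 (2d, j=1)            2             -2              1                    -1                   0                        0                       
  chi_6 (2d, j=2)            2             2               -1                   -1                   0                        0                       

Spot check: chi_6 (2d, j=2) on {e} = 2.

Why: D_6 has order 2*6 = 12 with 6 conjugacy classes, hence 6 irreducibles. Sum of squared dims 1 + 1 + 1 + 1 + 4 + 4 = 12 = |G|. Linear characters come from the abelianisation; the 2-dimensional irreps have character r^k -> 2*cos(2*pi*j*k/6), reflections -> 0.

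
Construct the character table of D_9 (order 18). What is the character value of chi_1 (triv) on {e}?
Conjugacy classes: {e} of size 1, {r^1, r^8} of size 2, {r^2, r^7} of size 2, {r^3, r^6} of size 2, {r^4, r^5} of size 2, {s, sr, ..., sr^8} of size 9.
Character table:
  irrep \ class              {e} (size 1)  {r^1, r^8} (size 2)  {r^2, r^7} (size 2)  {r^3, r^6} (size 2)  {r^4, r^5} (size 2)  {s, sr, ..., sr^8} (size 9)
  chi_1 (triv)               1             1                    1                    1                    1                    1                          
  chi_2 (sign: r->1, s->-1)  1             1                    1                    1                    1                    -1                         
  chi_3 (2d, j=1)            2             2*cos(2*pi/9)        2*cos(4*pi/9)        -1                   -2*cos(pi/9)         0                          
  chi_4 (2d, j=2)            2             2*cos(4*pi/9)        -2*cos(pi/9)         -1                   2*cos(2*pi/9)        0                          
  chi_5 (2d, j=3)            2             -1                   -1                   2                    -1                   0                          
  chi_6 (2d, j=4)            2             -2*cos(pi/9)         2*cos(2*pi/9)        -1                   2*cos(4*pi/9)        0                          

Spot check: chi_1 (triv) on {e} = 1.

Explanation: D_9 has order 2*9 = 18 with 6 conjugacy classes, hence 6 irreducibles. Sum of squared dims 1 + 1 + 4 + 4 + 4 + 4 = 18 = |G|. Linear characters come from the abelianisation; the 2-dimensional irreps have character r^k -> 2*cos(2*pi*j*k/9), reflections -> 0.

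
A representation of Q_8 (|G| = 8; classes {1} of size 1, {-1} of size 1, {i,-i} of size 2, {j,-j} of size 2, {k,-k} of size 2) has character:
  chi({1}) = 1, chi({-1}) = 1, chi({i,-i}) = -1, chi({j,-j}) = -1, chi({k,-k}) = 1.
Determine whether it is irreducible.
Irreducible: <chi, chi> = 1.

Solution. <chi, chi> = (1/|G|) sum_C |C| * |chi(C)|^2 = (1/8)[1*|1|^2 + 1*|1|^2 + 2*|-1|^2 + 2*|-1|^2 + 2*|1|^2]
  = (1/8)[(1) + (1) + (2) + (2) + (2)] = 8/8 = 1.
A character is irreducible iff <chi, chi> = 1, so this representation is irreducible.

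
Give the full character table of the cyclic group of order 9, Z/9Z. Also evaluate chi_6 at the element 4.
Character table of Z/9Z (irreps indexed chi_0,...,chi_8 with chi_k(m) = zeta_9^(k*m), zeta_9 = exp(2*pi*i/9)):
  irrep \ class  {0} (size 1)  {1} (size 1)    {2} (size 1)    {3} (size 1)    {4} (size 1)    {5} (size 1)    {6} (size 1)    {7} (size 1)    {8} (size 1)  
  chi_0          1             1               1               1               1               1               1               1               1             
  chi_1          1             exp(2*I*pi/9)   exp(4*I*pi/9)   exp(2*I*pi/3)   exp(8*I*pi/9)   exp(-8*I*pi/9)  exp(-2*I*pi/3)  exp(-4*I*pi/9)  exp(-2*I*pi/9)
  chi_2          1             exp(4*I*pi/9)   exp(8*I*pi/9)   exp(-2*I*pi/3)  exp(-2*I*pi/9)  exp(2*I*pi/9)   exp(2*I*pi/3)   exp(-8*I*pi/9)  exp(-4*I*pi/9)
  chi_3          1             exp(2*I*pi/3)   exp(-2*I*pi/3)  1               exp(2*I*pi/3)   exp(-2*I*pi/3)  1               exp(2*I*pi/3)   exp(-2*I*pi/3)
  chi_4          1             exp(8*I*pi/9)   exp(-2*I*pi/9)  exp(2*I*pi/3)   exp(-4*I*pi/9)  exp(4*I*pi/9)   exp(-2*I*pi/3)  exp(2*I*pi/9)   exp(-8*I*pi/9)
  chi_5          1             exp(-8*I*pi/9)  exp(2*I*pi/9)   exp(-2*I*pi/3)  exp(4*I*pi/9)   exp(-4*I*pi/9)  exp(2*I*pi/3)   exp(-2*I*pi/9)  exp(8*I*pi/9) 
  chi_6          1             exp(-2*I*pi/3)  exp(2*I*pi/3)   1               exp(-2*I*pi/3)  exp(2*I*pi/3)   1               exp(-2*I*pi/3)  exp(2*I*pi/3) 
  chi_7          1             exp(-4*I*pi/9)  exp(-8*I*pi/9)  exp(2*I*pi/3)   exp(2*I*pi/9)   exp(-2*I*pi/9)  exp(-2*I*pi/3)  exp(8*I*pi/9)   exp(4*I*pi/9) 
  chi_8          1             exp(-2*I*pi/9)  exp(-4*I*pi/9)  exp(-2*I*pi/3)  exp(-8*I*pi/9)  exp(8*I*pi/9)   exp(2*I*pi/3)   exp(4*I*pi/9)   exp(2*I*pi/9) 

Spot check: chi_6(4) = zeta_9^(6*4) = zeta_9^24 = exp(-2*I*pi/3).

Justification: Z/9Z is abelian, so all 9 irreducible complex representations are 1-dimensional. They are given by chi_k(m) = zeta_9^(k*m) for k = 0,...,8. Row orthogonality: sum_m chi_k(m) conj(chi_l(m)) = 9 * [k = l].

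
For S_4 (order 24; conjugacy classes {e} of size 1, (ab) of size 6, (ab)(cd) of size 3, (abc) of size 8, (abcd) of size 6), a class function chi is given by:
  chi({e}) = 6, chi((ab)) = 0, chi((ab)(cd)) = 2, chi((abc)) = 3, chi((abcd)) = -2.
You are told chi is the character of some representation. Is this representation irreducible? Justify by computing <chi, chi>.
Not irreducible (reducible): <chi, chi> = 6 > 1.

Why: <chi, chi> = (1/|G|) sum_C |C| * |chi(C)|^2 = (1/24)[1*|6|^2 + 6*|0|^2 + 3*|2|^2 + 8*|3|^2 + 6*|-2|^2]
  = (1/24)[(36) + (0) + (12) + (72) + (24)] = 144/24 = 6.
A character is irreducible iff <chi, chi> = 1, so this representation is reducible.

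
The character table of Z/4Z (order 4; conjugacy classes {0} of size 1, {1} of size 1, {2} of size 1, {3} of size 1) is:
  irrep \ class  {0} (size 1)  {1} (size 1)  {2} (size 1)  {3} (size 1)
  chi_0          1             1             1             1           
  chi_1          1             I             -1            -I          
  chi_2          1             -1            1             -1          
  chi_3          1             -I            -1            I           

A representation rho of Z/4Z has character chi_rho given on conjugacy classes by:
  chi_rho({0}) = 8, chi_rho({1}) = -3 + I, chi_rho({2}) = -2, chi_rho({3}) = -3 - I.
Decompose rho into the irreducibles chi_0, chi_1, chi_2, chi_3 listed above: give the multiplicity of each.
Multiplicities: chi_0: 0, chi_1: 3, chi_2: 3, chi_3: 2.

Details: Use <chi_rho, chi> = (1/|G|) sum_C |C| * chi_rho(C) * conj(chi(C)) with |G| = 4 for each irreducible chi in the table:
  <chi_rho, chi_0> = (1/4)[1*(8)*conj(1) + 1*(-3 + I)*conj(1) + 1*(-2)*conj(1) + 1*(-3 - I)*conj(1)]
      = (1/4)[(8) + (-3 + I) + (-2) + (-3 - I)] = 0/4 = 0
  <chi_rho, chi_1> = (1/4)[1*(8)*conj(1) + 1*(-3 + I)*conj(I) + 1*(-2)*conj(-1) + 1*(-3 - I)*conj(-I)]
      = (1/4)[(8) + (1 + 3*I) + (2) + (1 - 3*I)] = 12/4 = 3
  <chi_rho, chi_2> = (1/4)[1*(8)*conj(1) + 1*(-3 + I)*conj(-1) + 1*(-2)*conj(1) + 1*(-3 - I)*conj(-1)]
      = (1/4)[(8) + (3 - I) + (-2) + (3 + I)] = 12/4 = 3
  <chi_rho, chi_3> = (1/4)[1*(8)*conj(1) + 1*(-3 + I)*conj(-I) + 1*(-2)*conj(-1) + 1*(-3 - I)*conj(I)]
      = (1/4)[(8) + (-1 - 3*I) + (2) + (-1 + 3*I)] = 8/4 = 2
(Exp terms are combined using exp(i*s)*conj(exp(i*t)) = exp(i*(s-t)), and sums of them are collapsed using the identity that for every m > 1 the m distinct m-th roots of unity sum to 0, e.g. 1 + exp(2*I*pi/3) + exp(-2*I*pi/3) = 0.)
Dimension check: dim(rho) = sum (mult * dim) = 0*1 + 3*1 + 3*1 + 2*1 = 8 = chi_rho(e) = 8.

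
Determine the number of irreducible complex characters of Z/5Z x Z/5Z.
25

Proof sketch: The number of irreducible complex representations of a finite group equals its number of conjugacy classes. Z/5Z x Z/5Z is abelian of order 25, so every element is its own conjugacy class: 25 classes, so Z/5Z x Z/5Z (order 25) has exactly 25 irreducible complex representations.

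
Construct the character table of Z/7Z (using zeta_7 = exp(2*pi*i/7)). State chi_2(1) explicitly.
Character table of Z/7Z (irreps indexed chi_0,...,chi_6 with chi_k(m) = zeta_7^(k*m), zeta_7 = exp(2*pi*i/7)):
  irrep \ class  {0} (size 1)  {1} (size 1)    {2} (size 1)    {3} (size 1)    {4} (size 1)    {5} (size 1)    {6} (size 1)  
  chi_0          1             1               1               1               1               1               1             
  chi_1          1             exp(2*I*pi/7)   exp(4*I*pi/7)   exp(6*I*pi/7)   exp(-6*I*pi/7)  exp(-4*I*pi/7)  exp(-2*I*pi/7)
  chi_2          1             exp(4*I*pi/7)   exp(-6*I*pi/7)  exp(-2*I*pi/7)  exp(2*I*pi/7)   exp(6*I*pi/7)   exp(-4*I*pi/7)
  chi_3          1             exp(6*I*pi/7)   exp(-2*I*pi/7)  exp(4*I*pi/7)   exp(-4*I*pi/7)  exp(2*I*pi/7)   exp(-6*I*pi/7)
  chi_4          1             exp(-6*I*pi/7)  exp(2*I*pi/7)   exp(-4*I*pi/7)  exp(4*I*pi/7)   exp(-2*I*pi/7)  exp(6*I*pi/7) 
  chi_5          1             exp(-4*I*pi/7)  exp(6*I*pi/7)   exp(2*I*pi/7)   exp(-2*I*pi/7)  exp(-6*I*pi/7)  exp(4*I*pi/7) 
  chi_6          1             exp(-2*I*pi/7)  exp(-4*I*pi/7)  exp(-6*I*pi/7)  exp(6*I*pi/7)   exp(4*I*pi/7)   exp(2*I*pi/7) 

Spot check: chi_2(1) = zeta_7^(2*1) = zeta_7^2 = exp(4*I*pi/7).

Z/7Z is abelian, so all 7 irreducible complex representations are 1-dimensional. They are given by chi_k(m) = zeta_7^(k*m) for k = 0,...,6. Row orthogonality: sum_m chi_k(m) conj(chi_l(m)) = 7 * [k = l].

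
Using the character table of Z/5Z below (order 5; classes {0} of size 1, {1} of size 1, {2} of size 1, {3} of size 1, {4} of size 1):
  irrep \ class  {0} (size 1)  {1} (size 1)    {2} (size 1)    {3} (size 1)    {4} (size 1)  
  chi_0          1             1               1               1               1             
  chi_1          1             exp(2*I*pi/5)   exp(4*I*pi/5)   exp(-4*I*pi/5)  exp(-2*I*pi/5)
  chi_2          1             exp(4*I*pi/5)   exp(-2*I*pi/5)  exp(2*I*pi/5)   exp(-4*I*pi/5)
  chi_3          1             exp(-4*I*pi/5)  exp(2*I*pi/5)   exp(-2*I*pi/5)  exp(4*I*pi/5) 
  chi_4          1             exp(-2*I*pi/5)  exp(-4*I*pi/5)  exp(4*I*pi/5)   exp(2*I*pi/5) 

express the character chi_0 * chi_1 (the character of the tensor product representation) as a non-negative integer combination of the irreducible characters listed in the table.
chi_0 tensor chi_1 = chi_1 (all other irreducibles have multiplicity 0).

Argument: The character of a tensor product is the pointwise product (chi_0 * chi_1)(C) = chi_0(C) * chi_1(C):
  {0}: (1)*(1), {1}: (1)*(exp(2*I*pi/5)), {2}: (1)*(exp(4*I*pi/5)), {3}: (1)*(exp(-4*I*pi/5)), {4}: (1)*(exp(-2*I*pi/5))
so (chi_0 * chi_1) takes values
  {0} -> 1, {1} -> exp(2*I*pi/5), {2} -> exp(4*I*pi/5), {3} -> exp(-4*I*pi/5), {4} -> exp(-2*I*pi/5).
Now take the inner product of this character with each irreducible chi from the table, <chi_0*chi_1, chi> = (1/5) sum_C |C| (chi_0*chi_1)(C) conj(chi(C)):
  <chi_0*chi_1, chi_0> = (1/5)[1*(1)*conj(1) + 1*(exp(2*I*pi/5))*conj(1) + 1*(exp(4*I*pi/5))*conj(1) + 1*(exp(-4*I*pi/5))*conj(1) + 1*(exp(-2*I*pi/5))*conj(1)]
      = (1/5)[(1) + (exp(2*I*pi/5)) + (exp(4*I*pi/5)) + (exp(-4*I*pi/5)) + (exp(-2*I*pi/5))] = 0/5 = 0
  <chi_0*chi_1, chi_1> = (1/5)[1*(1)*conj(1) + 1*(exp(2*I*pi/5))*conj(exp(2*I*pi/5)) + 1*(exp(4*I*pi/5))*conj(exp(4*I*pi/5)) + 1*(exp(-4*I*pi/5))*conj(exp(-4*I*pi/5)) + 1*(exp(-2*I*pi/5))*conj(exp(-2*I*pi/5))]
      = (1/5)[(1) + (1) + (1) + (1) + (1)] = 5/5 = 1
  <chi_0*chi_1, chi_2> = (1/5)[1*(1)*conj(1) + 1*(exp(2*I*pi/5))*conj(exp(4*I*pi/5)) + 1*(exp(4*I*pi/5))*conj(exp(-2*I*pi/5)) + 1*(exp(-4*I*pi/5))*conj(exp(2*I*pi/5)) + 1*(exp(-2*I*pi/5))*conj(exp(-4*I*pi/5))]
      = (1/5)[(1) + (exp(-2*I*pi/5)) + (exp(-4*I*pi/5)) + (exp(4*I*pi/5)) + (exp(2*I*pi/5))] = 0/5 = 0
  <chi_0*chi_1, chi_3> = (1/5)[1*(1)*conj(1) + 1*(exp(2*I*pi/5))*conj(exp(-4*I*pi/5)) + 1*(exp(4*I*pi/5))*conj(exp(2*I*pi/5)) + 1*(exp(-4*I*pi/5))*conj(exp(-2*I*pi/5)) + 1*(exp(-2*I*pi/5))*conj(exp(4*I*pi/5))]
      = (1/5)[(1) + (exp(-4*I*pi/5)) + (exp(2*I*pi/5)) + (exp(-2*I*pi/5)) + (exp(4*I*pi/5))] = 0/5 = 0
  <chi_0*chi_1, chi_4> = (1/5)[1*(1)*conj(1) + 1*(exp(2*I*pi/5))*conj(exp(-2*I*pi/5)) + 1*(exp(4*I*pi/5))*conj(exp(-4*I*pi/5)) + 1*(exp(-4*I*pi/5))*conj(exp(4*I*pi/5)) + 1*(exp(-2*I*pi/5))*conj(exp(2*I*pi/5))]
      = (1/5)[(1) + (exp(4*I*pi/5)) + (exp(-2*I*pi/5)) + (exp(2*I*pi/5)) + (exp(-4*I*pi/5))] = 0/5 = 0
(Exp terms are combined using exp(i*s)*conj(exp(i*t)) = exp(i*(s-t)), and sums of them are collapsed using the identity that for every m > 1 the m distinct m-th roots of unity sum to 0, e.g. 1 + exp(2*I*pi/3) + exp(-2*I*pi/3) = 0.)
Hence the multiplicities are chi_1: 1. Dimension check: dim(chi_0)*dim(chi_1) = 1*1 = 1 and sum (mult * dim) = 1*1 = 1.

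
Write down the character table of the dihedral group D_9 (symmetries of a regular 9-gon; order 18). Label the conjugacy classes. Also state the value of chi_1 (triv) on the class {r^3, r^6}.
Conjugacy classes: {e} of size 1, {r^1, r^8} of size 2, {r^2, r^7} of size 2, {r^3, r^6} of size 2, {r^4, r^5} of size 2, {s, sr, ..., sr^8} of size 9.
Character table:
  irrep \ class              {e} (size 1)  {r^1, r^8} (size 2)  {r^2, r^7} (size 2)  {r^3, r^6} (size 2)  {r^4, r^5} (size 2)  {s, sr, ..., sr^8} (size 9)
  chi_1 (triv)               1             1                    1                    1                    1                    1                          
  chi_2 (sign: r->1, s->-1)  1             1                    1                    1                    1                    -1                         
  chi_3 (2d, j=1)            2             2*cos(2*pi/9)        2*cos(4*pi/9)        -1                   -2*cos(pi/9)         0                          
  chi_4 (2d, j=2)            2             2*cos(4*pi/9)        -2*cos(pi/9)         -1                   2*cos(2*pi/9)        0                          
  chi_5 (2d, j=3)            2             -1                   -1                   2                    -1                   0                          
  chi_6 (2d, j=4)            2             -2*cos(pi/9)         2*cos(2*pi/9)        -1                   2*cos(4*pi/9)        0                          

Spot check: chi_1 (triv) on {r^3, r^6} = 1.

Details: D_9 has order 2*9 = 18 with 6 conjugacy classes, hence 6 irreducibles. Sum of squared dims 1 + 1 + 4 + 4 + 4 + 4 = 18 = |G|. Linear characters come from the abelianisation; the 2-dimensional irreps have character r^k -> 2*cos(2*pi*j*k/9), reflections -> 0.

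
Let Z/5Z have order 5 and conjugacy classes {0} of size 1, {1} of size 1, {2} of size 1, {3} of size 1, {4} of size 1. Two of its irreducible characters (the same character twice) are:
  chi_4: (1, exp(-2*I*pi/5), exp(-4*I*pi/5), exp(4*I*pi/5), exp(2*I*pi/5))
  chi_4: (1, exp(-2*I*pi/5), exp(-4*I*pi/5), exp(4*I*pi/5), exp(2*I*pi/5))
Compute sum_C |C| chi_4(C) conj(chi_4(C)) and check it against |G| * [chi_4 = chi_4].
Sum = 5 = |G| = 5; so <chi_4, chi_4> = 1 (norm-1 confirms irreducibility).

Reasoning: Compute term by term over conjugacy classes (|C| * chi_4(C) * conj(chi_4(C))):
  1*(1)*conj(1) + 1*(exp(-2*I*pi/5))*conj(exp(-2*I*pi/5)) + 1*(exp(-4*I*pi/5))*conj(exp(-4*I*pi/5)) + 1*(exp(4*I*pi/5))*conj(exp(4*I*pi/5)) + 1*(exp(2*I*pi/5))*conj(exp(2*I*pi/5))
  = (1) + (1) + (1) + (1) + (1)
  = 5.
(Exp terms are combined using exp(i*s)*conj(exp(i*t)) = exp(i*(s-t)), and sums of them are collapsed using the identity that for every m > 1 the m distinct m-th roots of unity sum to 0, e.g. 1 + exp(2*I*pi/3) + exp(-2*I*pi/3) = 0.)
Dividing by |G| = 5 gives 5/5 = 1, matching the row-orthogonality relation <chi_4, chi_4> = [chi_4 = chi_4].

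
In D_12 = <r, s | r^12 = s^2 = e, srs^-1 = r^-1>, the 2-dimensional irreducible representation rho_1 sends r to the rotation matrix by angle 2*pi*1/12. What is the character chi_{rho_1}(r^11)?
chi_{rho_1}(r^11) = 2*cos(2*pi*1*11/12) = sqrt(3)

Reasoning: rho_1(r^11) is rotation by angle 2*pi*1*11/12, whose trace is 2*cos(2*pi*1*11/12) = sqrt(3).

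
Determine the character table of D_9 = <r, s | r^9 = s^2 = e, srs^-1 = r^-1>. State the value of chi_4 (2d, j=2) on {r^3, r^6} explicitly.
Conjugacy classes: {e} of size 1, {r^1, r^8} of size 2, {r^2, r^7} of size 2, {r^3, r^6} of size 2, {r^4, r^5} of size 2, {s, sr, ..., sr^8} of size 9.
Character table:
  irrep \ class              {e} (size 1)  {r^1, r^8} (size 2)  {r^2, r^7} (size 2)  {r^3, r^6} (size 2)  {r^4, r^5} (size 2)  {s, sr, ..., sr^8} (size 9)
  chi_1 (triv)               1             1                    1                    1                    1                    1                          
  chi_2 (sign: r->1, s->-1)  1             1                    1                    1                    1                    -1                         
  chi_3 (2d, j=1)            2             2*cos(2*pi/9)        2*cos(4*pi/9)        -1                   -2*cos(pi/9)         0                          
  chi_4 (2d, j=2)            2             2*cos(4*pi/9)        -2*cos(pi/9)         -1                   2*cos(2*pi/9)        0                          
  chi_5 (2d, j=3)            2             -1                   -1                   2                    -1                   0                          
  chi_6 (2d, j=4)            2             -2*cos(pi/9)         2*cos(2*pi/9)        -1                   2*cos(4*pi/9)        0                          

Spot check: chi_4 (2d, j=2) on {r^3, r^6} = -1.

Details: D_9 has order 2*9 = 18 with 6 conjugacy classes, hence 6 irreducibles. Sum of squared dims 1 + 1 + 4 + 4 + 4 + 4 = 18 = |G|. Linear characters come from the abelianisation; the 2-dimensional irreps have character r^k -> 2*cos(2*pi*j*k/9), reflections -> 0.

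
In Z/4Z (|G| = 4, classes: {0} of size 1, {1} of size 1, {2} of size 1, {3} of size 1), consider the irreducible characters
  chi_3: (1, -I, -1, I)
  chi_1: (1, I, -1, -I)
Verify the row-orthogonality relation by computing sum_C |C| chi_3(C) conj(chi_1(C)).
Sum = 0; so <chi_3, chi_1> = 0 (distinct irreducibles are orthogonal).

Solution. Compute term by term over conjugacy classes (|C| * chi_3(C) * conj(chi_1(C))):
  1*(1)*conj(1) + 1*(-I)*conj(I) + 1*(-1)*conj(-1) + 1*(I)*conj(-I)
  = (1) + (-1) + (1) + (-1)
  = 0.
(Exp terms are combined using exp(i*s)*conj(exp(i*t)) = exp(i*(s-t)), and sums of them are collapsed using the identity that for every m > 1 the m distinct m-th roots of unity sum to 0, e.g. 1 + exp(2*I*pi/3) + exp(-2*I*pi/3) = 0.)
Dividing by |G| = 4 gives 0/4 = 0, matching the row-orthogonality relation <chi_3, chi_1> = [chi_3 = chi_1].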